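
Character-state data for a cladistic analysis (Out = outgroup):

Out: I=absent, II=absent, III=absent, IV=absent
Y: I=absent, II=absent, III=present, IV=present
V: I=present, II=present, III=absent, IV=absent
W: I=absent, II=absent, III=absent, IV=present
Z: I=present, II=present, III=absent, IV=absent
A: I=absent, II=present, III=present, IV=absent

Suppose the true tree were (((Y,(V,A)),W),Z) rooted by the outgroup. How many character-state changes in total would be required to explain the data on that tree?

Map each character onto (((Y,(V,A)),W),Z) (rooted by Out) and count the minimum state changes it requires (Fitch parsimony):
I: 2; II: 2; III: 2; IV: 2.
Total tree length = 8.

8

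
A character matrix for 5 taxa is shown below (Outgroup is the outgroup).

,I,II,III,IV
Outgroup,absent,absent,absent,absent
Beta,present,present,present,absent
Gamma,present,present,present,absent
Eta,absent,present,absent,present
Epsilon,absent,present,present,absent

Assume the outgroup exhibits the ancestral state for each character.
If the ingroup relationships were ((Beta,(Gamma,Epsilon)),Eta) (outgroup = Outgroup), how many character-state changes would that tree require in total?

5

Map each character onto ((Beta,(Gamma,Epsilon)),Eta) (rooted by Outgroup) and count the minimum state changes it requires (Fitch parsimony):
I: 2; II: 1; III: 1; IV: 1.
Total tree length = 5.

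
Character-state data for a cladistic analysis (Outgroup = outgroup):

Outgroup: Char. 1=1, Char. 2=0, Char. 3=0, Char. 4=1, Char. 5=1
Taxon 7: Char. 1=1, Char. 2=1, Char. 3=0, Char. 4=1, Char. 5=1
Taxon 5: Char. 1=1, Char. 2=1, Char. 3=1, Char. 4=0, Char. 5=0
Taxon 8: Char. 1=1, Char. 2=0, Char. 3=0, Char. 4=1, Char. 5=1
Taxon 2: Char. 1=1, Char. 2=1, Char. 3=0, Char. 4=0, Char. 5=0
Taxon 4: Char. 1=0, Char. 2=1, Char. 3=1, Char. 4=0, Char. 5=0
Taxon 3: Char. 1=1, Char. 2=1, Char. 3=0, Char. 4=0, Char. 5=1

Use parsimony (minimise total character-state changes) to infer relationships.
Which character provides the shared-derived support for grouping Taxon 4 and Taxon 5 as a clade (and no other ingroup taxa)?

Char. 3

Character polarity is set by the outgroup: the derived state is whichever differs from the outgroup's state, so for Char. 1, Char. 4, Char. 5 the derived state is '0', and for the remaining characters it is '1'.
Char. 1: derived state '0' in Taxon 4 only — an autapomorphy, so it tells us nothing about relationships among taxa.
Only Taxon 2, Taxon 3, Taxon 4, Taxon 5, and Taxon 7 show the derived state '1' for Char. 2, supporting them as a clade.
Char. 3: derived state '1' in Taxon 4 and Taxon 5 only — synapomorphy for {Taxon 4, Taxon 5}.
Only Taxon 2, Taxon 3, Taxon 4, and Taxon 5 show the derived state '0' for Char. 4, supporting them as a clade.
Only Taxon 2, Taxon 4, and Taxon 5 show the derived state '0' for Char. 5, supporting them as a clade.
Most parsimonious ingroup topology: ((Taxon 7,(((Taxon 5,Taxon 4),Taxon 2),Taxon 3)),Taxon 8).
The clade {Taxon 4, Taxon 5} is supported by Char. 3: its derived state '1' occurs in exactly those taxa and in no other taxon (including the outgroup).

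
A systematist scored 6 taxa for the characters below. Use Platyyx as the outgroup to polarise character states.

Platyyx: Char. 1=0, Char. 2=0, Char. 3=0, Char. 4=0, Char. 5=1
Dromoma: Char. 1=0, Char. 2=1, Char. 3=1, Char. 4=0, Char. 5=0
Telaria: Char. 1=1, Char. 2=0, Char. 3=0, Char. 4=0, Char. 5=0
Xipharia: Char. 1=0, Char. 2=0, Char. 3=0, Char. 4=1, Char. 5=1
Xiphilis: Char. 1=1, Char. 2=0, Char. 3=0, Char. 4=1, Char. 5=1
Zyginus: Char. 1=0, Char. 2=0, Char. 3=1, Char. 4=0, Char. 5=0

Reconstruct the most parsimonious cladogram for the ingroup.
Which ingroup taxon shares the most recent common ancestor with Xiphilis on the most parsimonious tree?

Xipharia

Character polarity is set by the outgroup: the derived state is whichever differs from the outgroup's state, so for Char. 5 the derived state is '0', and for the remaining characters it is '1'.
Char. 1 (state '1') occurs in Telaria and Xiphilis but conflicts with the nesting implied by the other characters — most parsimoniously interpreted as homoplasy.
Char. 2 (derived state '1') is unique to Dromoma (autapomorphy; uninformative for grouping).
Char. 3: derived state '1' in Dromoma and Zyginus only — synapomorphy for {Dromoma, Zyginus}.
Char. 4: derived state '1' in Xipharia and Xiphilis only — synapomorphy for {Xipharia, Xiphilis}.
Only Dromoma, Telaria, and Zyginus show the derived state '0' for Char. 5, supporting them as a clade.
Most parsimonious ingroup topology: ((Xipharia,Xiphilis),((Zyginus,Dromoma),Telaria)).
Xiphilis and Xipharia form a cherry on this tree, so they are sister taxa.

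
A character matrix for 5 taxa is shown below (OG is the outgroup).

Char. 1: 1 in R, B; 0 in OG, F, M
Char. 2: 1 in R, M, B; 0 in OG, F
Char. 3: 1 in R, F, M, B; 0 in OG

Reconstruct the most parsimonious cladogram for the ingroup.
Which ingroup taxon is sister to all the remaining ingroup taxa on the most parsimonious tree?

The outgroup has state '0' for every character, so '1' is the derived state throughout.
Char. 1 (derived state '1') is shared by B and R — a synapomorphy uniting that clade.
Char. 2: derived state '1' in B, M, and R only — synapomorphy for {B, M, R}.
All ingroup taxa share the derived state '1' for Char. 3; it defines the ingroup but does not resolve relationships within it.
Most parsimonious ingroup topology: (((R,B),M),F).
F is sister to the clade containing all other ingroup taxa, so it is the earliest-diverging (most basal) ingroup lineage.

F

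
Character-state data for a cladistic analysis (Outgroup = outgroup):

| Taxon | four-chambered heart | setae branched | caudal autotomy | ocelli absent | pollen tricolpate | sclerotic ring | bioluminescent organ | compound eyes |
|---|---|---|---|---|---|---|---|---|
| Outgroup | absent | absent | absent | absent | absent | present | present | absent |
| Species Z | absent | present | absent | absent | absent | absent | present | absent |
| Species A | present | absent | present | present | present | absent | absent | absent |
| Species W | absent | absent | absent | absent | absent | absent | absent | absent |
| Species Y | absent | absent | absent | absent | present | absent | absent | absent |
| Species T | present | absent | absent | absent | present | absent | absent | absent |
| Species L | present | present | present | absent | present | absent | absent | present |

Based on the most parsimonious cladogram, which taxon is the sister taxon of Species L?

Character polarity is set by the outgroup: the derived state is whichever differs from the outgroup's state, so for sclerotic ring, bioluminescent organ the derived state is 'absent', and for the remaining characters it is 'present'.
four-chambered heart (derived state 'present') is shared by Species A, Species L, and Species T — a synapomorphy uniting that clade.
setae branched (state 'present') occurs in Species L and Species Z but conflicts with the nesting implied by the other characters — most parsimoniously interpreted as homoplasy.
caudal autotomy: derived state 'present' in Species A and Species L only — synapomorphy for {Species A, Species L}.
ocelli absent: derived state 'present' in Species A only — an autapomorphy, so it tells us nothing about relationships among taxa.
Only Species A, Species L, Species T, and Species Y show the derived state 'present' for pollen tricolpate, supporting them as a clade.
sclerotic ring (derived state 'absent') is shared by all ingroup taxa — unites the whole ingroup.
Only Species A, Species L, Species T, Species W, and Species Y show the derived state 'absent' for bioluminescent organ, supporting them as a clade.
compound eyes: derived state 'present' in Species L only — an autapomorphy, so it tells us nothing about relationships among taxa.
Most parsimonious ingroup topology: (Species Z,((((Species A,Species L),Species T),Species Y),Species W)).
Species L and Species A form a cherry on this tree, so they are sister taxa.

Species A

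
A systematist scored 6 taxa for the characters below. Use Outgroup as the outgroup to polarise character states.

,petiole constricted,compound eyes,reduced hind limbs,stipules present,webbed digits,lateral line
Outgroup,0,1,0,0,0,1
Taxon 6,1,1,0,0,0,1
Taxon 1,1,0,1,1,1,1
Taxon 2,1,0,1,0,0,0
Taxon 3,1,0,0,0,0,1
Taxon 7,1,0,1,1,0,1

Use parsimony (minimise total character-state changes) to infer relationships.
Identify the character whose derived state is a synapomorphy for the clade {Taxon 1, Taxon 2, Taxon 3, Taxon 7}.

Character polarity is set by the outgroup: the derived state is whichever differs from the outgroup's state, so for compound eyes, lateral line the derived state is '0', and for the remaining characters it is '1'.
petiole constricted (derived state '1') is shared by all ingroup taxa — unites the whole ingroup.
compound eyes (derived state '0') is shared by Taxon 1, Taxon 2, Taxon 3, and Taxon 7 — a synapomorphy uniting that clade.
reduced hind limbs (derived state '1') is shared by Taxon 1, Taxon 2, and Taxon 7 — a synapomorphy uniting that clade.
stipules present (derived state '1') is shared by Taxon 1 and Taxon 7 — a synapomorphy uniting that clade.
webbed digits: derived state '1' in Taxon 1 only — an autapomorphy, so it tells us nothing about relationships among taxa.
lateral line (derived state '0') is unique to Taxon 2 (autapomorphy; uninformative for grouping).
Most parsimonious ingroup topology: (Taxon 6,(((Taxon 1,Taxon 7),Taxon 2),Taxon 3)).
The clade {Taxon 1, Taxon 2, Taxon 3, Taxon 7} is supported by compound eyes: its derived state '0' occurs in exactly those taxa and in no other taxon (including the outgroup).

compound eyes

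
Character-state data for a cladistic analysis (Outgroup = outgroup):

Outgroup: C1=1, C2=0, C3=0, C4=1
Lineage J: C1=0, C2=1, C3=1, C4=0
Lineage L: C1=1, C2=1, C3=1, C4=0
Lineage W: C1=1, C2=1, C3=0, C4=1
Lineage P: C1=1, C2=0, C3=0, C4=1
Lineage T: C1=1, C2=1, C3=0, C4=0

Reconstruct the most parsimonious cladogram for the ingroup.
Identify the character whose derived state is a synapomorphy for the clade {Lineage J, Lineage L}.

Character polarity is set by the outgroup: the derived state is whichever differs from the outgroup's state, so for C1, C4 the derived state is '0', and for the remaining characters it is '1'.
C1: derived state '0' in Lineage J only — an autapomorphy, so it tells us nothing about relationships among taxa.
Only Lineage J, Lineage L, Lineage T, and Lineage W show the derived state '1' for C2, supporting them as a clade.
C3 (derived state '1') is shared by Lineage J and Lineage L — a synapomorphy uniting that clade.
C4 (derived state '0') is shared by Lineage J, Lineage L, and Lineage T — a synapomorphy uniting that clade.
Most parsimonious ingroup topology: ((((Lineage J,Lineage L),Lineage T),Lineage W),Lineage P).
The clade {Lineage J, Lineage L} is supported by C3: its derived state '1' occurs in exactly those taxa and in no other taxon (including the outgroup).

C3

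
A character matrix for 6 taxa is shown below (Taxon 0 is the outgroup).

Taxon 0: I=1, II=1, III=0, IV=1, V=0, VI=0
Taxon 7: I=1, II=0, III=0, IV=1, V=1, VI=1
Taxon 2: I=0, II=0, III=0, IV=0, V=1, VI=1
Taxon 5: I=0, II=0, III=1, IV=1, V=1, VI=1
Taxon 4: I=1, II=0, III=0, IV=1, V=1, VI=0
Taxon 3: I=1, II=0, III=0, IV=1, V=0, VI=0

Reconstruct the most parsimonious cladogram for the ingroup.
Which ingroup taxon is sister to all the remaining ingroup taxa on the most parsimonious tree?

Taxon 3

Character polarity is set by the outgroup: the derived state is whichever differs from the outgroup's state, so for I, II, IV the derived state is '0', and for the remaining characters it is '1'.
I: derived state '0' in Taxon 2 and Taxon 5 only — synapomorphy for {Taxon 2, Taxon 5}.
All ingroup taxa share the derived state '0' for II; it defines the ingroup but does not resolve relationships within it.
III (derived state '1') is unique to Taxon 5 (autapomorphy; uninformative for grouping).
IV: derived state '0' in Taxon 2 only — an autapomorphy, so it tells us nothing about relationships among taxa.
V: derived state '1' in Taxon 2, Taxon 4, Taxon 5, and Taxon 7 only — synapomorphy for {Taxon 2, Taxon 4, Taxon 5, Taxon 7}.
Only Taxon 2, Taxon 5, and Taxon 7 show the derived state '1' for VI, supporting them as a clade.
Most parsimonious ingroup topology: (((Taxon 7,(Taxon 2,Taxon 5)),Taxon 4),Taxon 3).
Taxon 3 is sister to the clade containing all other ingroup taxa, so it is the earliest-diverging (most basal) ingroup lineage.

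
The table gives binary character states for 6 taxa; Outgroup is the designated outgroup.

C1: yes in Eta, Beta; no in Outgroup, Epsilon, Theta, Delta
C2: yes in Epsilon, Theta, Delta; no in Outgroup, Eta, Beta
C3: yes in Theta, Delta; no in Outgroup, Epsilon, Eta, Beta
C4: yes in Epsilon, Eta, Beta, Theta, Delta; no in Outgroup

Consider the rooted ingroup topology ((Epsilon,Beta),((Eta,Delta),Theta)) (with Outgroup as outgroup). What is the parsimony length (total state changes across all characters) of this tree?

8

Map each character onto ((Epsilon,Beta),((Eta,Delta),Theta)) (rooted by Outgroup) and count the minimum state changes it requires (Fitch parsimony):
C1: 2; C2: 3; C3: 2; C4: 1.
Total tree length = 8.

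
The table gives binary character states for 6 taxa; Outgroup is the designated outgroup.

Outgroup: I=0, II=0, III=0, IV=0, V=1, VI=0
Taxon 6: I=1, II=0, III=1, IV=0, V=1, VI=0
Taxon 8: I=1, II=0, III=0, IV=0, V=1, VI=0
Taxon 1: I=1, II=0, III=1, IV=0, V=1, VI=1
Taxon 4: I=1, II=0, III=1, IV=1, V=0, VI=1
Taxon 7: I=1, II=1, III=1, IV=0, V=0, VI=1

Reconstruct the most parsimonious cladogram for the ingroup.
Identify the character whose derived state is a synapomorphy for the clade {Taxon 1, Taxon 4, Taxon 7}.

Character polarity is set by the outgroup: the derived state is whichever differs from the outgroup's state, so for V the derived state is '0', and for the remaining characters it is '1'.
I (derived state '1') is shared by all ingroup taxa — unites the whole ingroup.
II (derived state '1') is unique to Taxon 7 (autapomorphy; uninformative for grouping).
III (derived state '1') is shared by Taxon 1, Taxon 4, Taxon 6, and Taxon 7 — a synapomorphy uniting that clade.
IV: derived state '1' in Taxon 4 only — an autapomorphy, so it tells us nothing about relationships among taxa.
Only Taxon 4 and Taxon 7 show the derived state '0' for V, supporting them as a clade.
VI (derived state '1') is shared by Taxon 1, Taxon 4, and Taxon 7 — a synapomorphy uniting that clade.
Most parsimonious ingroup topology: ((Taxon 6,(Taxon 1,(Taxon 4,Taxon 7))),Taxon 8).
The clade {Taxon 1, Taxon 4, Taxon 7} is supported by VI: its derived state '1' occurs in exactly those taxa and in no other taxon (including the outgroup).

VI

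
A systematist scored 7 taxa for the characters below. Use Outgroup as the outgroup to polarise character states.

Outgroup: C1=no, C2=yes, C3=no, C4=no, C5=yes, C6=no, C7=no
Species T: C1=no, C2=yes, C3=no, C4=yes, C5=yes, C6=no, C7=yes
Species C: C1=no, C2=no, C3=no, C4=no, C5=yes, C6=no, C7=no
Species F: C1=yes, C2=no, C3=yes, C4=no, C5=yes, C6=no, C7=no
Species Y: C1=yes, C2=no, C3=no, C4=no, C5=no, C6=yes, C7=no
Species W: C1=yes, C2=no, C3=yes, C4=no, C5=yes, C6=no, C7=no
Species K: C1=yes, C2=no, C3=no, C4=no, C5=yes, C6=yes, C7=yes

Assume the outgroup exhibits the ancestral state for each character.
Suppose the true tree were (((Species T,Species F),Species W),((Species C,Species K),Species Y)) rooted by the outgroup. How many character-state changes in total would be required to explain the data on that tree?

Map each character onto (((Species T,Species F),Species W),((Species C,Species K),Species Y)) (rooted by Outgroup) and count the minimum state changes it requires (Fitch parsimony):
C1: 3; C2: 2; C3: 2; C4: 1; C5: 1; C6: 2; C7: 2.
Total tree length = 13.

13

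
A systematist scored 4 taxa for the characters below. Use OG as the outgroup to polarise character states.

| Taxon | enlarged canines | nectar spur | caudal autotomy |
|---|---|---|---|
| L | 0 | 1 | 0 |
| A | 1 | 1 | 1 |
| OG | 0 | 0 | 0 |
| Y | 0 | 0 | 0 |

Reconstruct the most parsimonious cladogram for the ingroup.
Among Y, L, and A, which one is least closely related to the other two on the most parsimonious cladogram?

Y

The outgroup has state '0' for every character, so '1' is the derived state throughout.
enlarged canines: derived state '1' in A only — an autapomorphy, so it tells us nothing about relationships among taxa.
nectar spur (derived state '1') is shared by A and L — a synapomorphy uniting that clade.
caudal autotomy (derived state '1') is unique to A (autapomorphy; uninformative for grouping).
Most parsimonious ingroup topology: ((L,A),Y).
A and L share a more recent common ancestor with each other than either does with Y, so Y is the least closely related of the three.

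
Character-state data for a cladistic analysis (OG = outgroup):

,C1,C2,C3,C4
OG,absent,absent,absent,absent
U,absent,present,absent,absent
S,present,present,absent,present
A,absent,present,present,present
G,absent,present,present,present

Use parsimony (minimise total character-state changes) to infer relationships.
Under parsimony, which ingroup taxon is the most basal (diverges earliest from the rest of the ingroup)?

The outgroup has state 'absent' for every character, so 'present' is the derived state throughout.
C1 (derived state 'present') is unique to S (autapomorphy; uninformative for grouping).
C2 (derived state 'present') is shared by all ingroup taxa — unites the whole ingroup.
C3 (derived state 'present') is shared by A and G — a synapomorphy uniting that clade.
C4 (derived state 'present') is shared by A, G, and S — a synapomorphy uniting that clade.
Most parsimonious ingroup topology: (U,(S,(A,G))).
U is sister to the clade containing all other ingroup taxa, so it is the earliest-diverging (most basal) ingroup lineage.

U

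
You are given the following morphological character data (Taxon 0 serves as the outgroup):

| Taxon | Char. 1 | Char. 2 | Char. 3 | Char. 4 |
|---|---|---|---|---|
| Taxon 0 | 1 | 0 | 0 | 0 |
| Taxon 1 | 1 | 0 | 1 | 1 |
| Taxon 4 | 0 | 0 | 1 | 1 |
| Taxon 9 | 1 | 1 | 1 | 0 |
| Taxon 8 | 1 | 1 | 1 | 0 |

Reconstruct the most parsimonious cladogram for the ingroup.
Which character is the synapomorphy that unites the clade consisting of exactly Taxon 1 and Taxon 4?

Character polarity is set by the outgroup: the derived state is whichever differs from the outgroup's state, so for Char. 1 the derived state is '0', and for the remaining characters it is '1'.
Char. 1: derived state '0' in Taxon 4 only — an autapomorphy, so it tells us nothing about relationships among taxa.
Char. 2 (derived state '1') is shared by Taxon 8 and Taxon 9 — a synapomorphy uniting that clade.
All ingroup taxa share the derived state '1' for Char. 3; it defines the ingroup but does not resolve relationships within it.
Char. 4: derived state '1' in Taxon 1 and Taxon 4 only — synapomorphy for {Taxon 1, Taxon 4}.
Most parsimonious ingroup topology: ((Taxon 1,Taxon 4),(Taxon 9,Taxon 8)).
The clade {Taxon 1, Taxon 4} is supported by Char. 4: its derived state '1' occurs in exactly those taxa and in no other taxon (including the outgroup).

Char. 4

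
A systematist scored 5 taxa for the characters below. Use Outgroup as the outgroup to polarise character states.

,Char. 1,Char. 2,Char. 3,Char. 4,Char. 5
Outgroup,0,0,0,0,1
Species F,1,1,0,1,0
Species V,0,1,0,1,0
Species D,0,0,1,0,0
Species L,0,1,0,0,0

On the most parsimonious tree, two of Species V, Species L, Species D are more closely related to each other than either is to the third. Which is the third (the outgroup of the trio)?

Species D

Character polarity is set by the outgroup: the derived state is whichever differs from the outgroup's state, so for Char. 5 the derived state is '0', and for the remaining characters it is '1'.
Char. 1 (derived state '1') is unique to Species F (autapomorphy; uninformative for grouping).
Char. 2 (derived state '1') is shared by Species F, Species L, and Species V — a synapomorphy uniting that clade.
Char. 3 (derived state '1') is unique to Species D (autapomorphy; uninformative for grouping).
Char. 4 (derived state '1') is shared by Species F and Species V — a synapomorphy uniting that clade.
Char. 5 (derived state '0') is shared by all ingroup taxa — unites the whole ingroup.
Most parsimonious ingroup topology: (((Species F,Species V),Species L),Species D).
Species L and Species V share a more recent common ancestor with each other than either does with Species D, so Species D is the least closely related of the three.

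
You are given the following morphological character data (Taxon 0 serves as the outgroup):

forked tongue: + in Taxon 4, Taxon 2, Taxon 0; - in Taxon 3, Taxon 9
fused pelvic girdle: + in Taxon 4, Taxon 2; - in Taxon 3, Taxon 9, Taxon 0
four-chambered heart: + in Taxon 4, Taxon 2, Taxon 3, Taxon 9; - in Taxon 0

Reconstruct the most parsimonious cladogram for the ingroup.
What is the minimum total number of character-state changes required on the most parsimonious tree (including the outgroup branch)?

3

Character polarity is set by the outgroup: the derived state is whichever differs from the outgroup's state, so for forked tongue the derived state is '-', and for the remaining characters it is '+'.
Only Taxon 3 and Taxon 9 show the derived state '-' for forked tongue, supporting them as a clade.
fused pelvic girdle (derived state '+') is shared by Taxon 2 and Taxon 4 — a synapomorphy uniting that clade.
All ingroup taxa share the derived state '+' for four-chambered heart; it defines the ingroup but does not resolve relationships within it.
Most parsimonious ingroup topology: ((Taxon 3,Taxon 9),(Taxon 2,Taxon 4)).
Changes per character on this tree: forked tongue: 1; fused pelvic girdle: 1; four-chambered heart: 1.
Total = 3.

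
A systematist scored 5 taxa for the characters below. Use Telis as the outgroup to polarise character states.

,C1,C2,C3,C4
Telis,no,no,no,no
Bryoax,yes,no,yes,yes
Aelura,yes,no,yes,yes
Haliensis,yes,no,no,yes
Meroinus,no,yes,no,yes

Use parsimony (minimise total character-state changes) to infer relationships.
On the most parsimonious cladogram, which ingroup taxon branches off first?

Meroinus

The outgroup has state 'no' for every character, so 'yes' is the derived state throughout.
C1: derived state 'yes' in Aelura, Bryoax, and Haliensis only — synapomorphy for {Aelura, Bryoax, Haliensis}.
C2: derived state 'yes' in Meroinus only — an autapomorphy, so it tells us nothing about relationships among taxa.
Only Aelura and Bryoax show the derived state 'yes' for C3, supporting them as a clade.
All ingroup taxa share the derived state 'yes' for C4; it defines the ingroup but does not resolve relationships within it.
Most parsimonious ingroup topology: (((Bryoax,Aelura),Haliensis),Meroinus).
Meroinus is sister to the clade containing all other ingroup taxa, so it is the earliest-diverging (most basal) ingroup lineage.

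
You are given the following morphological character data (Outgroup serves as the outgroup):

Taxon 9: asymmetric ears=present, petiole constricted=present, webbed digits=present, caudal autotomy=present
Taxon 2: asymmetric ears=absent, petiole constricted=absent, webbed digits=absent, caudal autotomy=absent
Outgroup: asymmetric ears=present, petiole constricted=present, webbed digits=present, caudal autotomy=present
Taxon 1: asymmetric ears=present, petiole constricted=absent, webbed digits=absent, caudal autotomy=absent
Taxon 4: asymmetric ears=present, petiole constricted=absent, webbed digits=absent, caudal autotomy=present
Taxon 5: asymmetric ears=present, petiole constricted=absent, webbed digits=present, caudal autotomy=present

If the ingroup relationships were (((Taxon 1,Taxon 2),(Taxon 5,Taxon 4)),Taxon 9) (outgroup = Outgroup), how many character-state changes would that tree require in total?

Map each character onto (((Taxon 1,Taxon 2),(Taxon 5,Taxon 4)),Taxon 9) (rooted by Outgroup) and count the minimum state changes it requires (Fitch parsimony):
asymmetric ears: 1; petiole constricted: 1; webbed digits: 2; caudal autotomy: 1.
Total tree length = 5.

5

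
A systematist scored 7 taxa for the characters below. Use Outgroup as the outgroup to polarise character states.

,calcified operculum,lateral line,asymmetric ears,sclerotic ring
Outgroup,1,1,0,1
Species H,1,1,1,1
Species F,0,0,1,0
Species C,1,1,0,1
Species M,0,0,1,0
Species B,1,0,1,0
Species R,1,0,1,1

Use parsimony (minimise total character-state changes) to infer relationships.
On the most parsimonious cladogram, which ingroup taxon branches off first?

Character polarity is set by the outgroup: the derived state is whichever differs from the outgroup's state, so for calcified operculum, lateral line, sclerotic ring the derived state is '0', and for the remaining characters it is '1'.
Only Species F and Species M show the derived state '0' for calcified operculum, supporting them as a clade.
Only Species B, Species F, Species M, and Species R show the derived state '0' for lateral line, supporting them as a clade.
asymmetric ears: derived state '1' in Species B, Species F, Species H, Species M, and Species R only — synapomorphy for {Species B, Species F, Species H, Species M, Species R}.
Only Species B, Species F, and Species M show the derived state '0' for sclerotic ring, supporting them as a clade.
Most parsimonious ingroup topology: ((Species H,(((Species F,Species M),Species B),Species R)),Species C).
Species C is sister to the clade containing all other ingroup taxa, so it is the earliest-diverging (most basal) ingroup lineage.

Species C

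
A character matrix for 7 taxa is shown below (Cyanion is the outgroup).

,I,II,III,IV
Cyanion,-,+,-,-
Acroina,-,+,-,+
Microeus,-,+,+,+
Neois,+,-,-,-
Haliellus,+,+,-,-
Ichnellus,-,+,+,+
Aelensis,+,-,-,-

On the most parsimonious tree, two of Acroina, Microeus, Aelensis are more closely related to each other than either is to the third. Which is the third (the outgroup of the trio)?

Aelensis

Character polarity is set by the outgroup: the derived state is whichever differs from the outgroup's state, so for II the derived state is '-', and for the remaining characters it is '+'.
I: derived state '+' in Aelensis, Haliellus, and Neois only — synapomorphy for {Aelensis, Haliellus, Neois}.
Only Aelensis and Neois show the derived state '-' for II, supporting them as a clade.
Only Ichnellus and Microeus show the derived state '+' for III, supporting them as a clade.
Only Acroina, Ichnellus, and Microeus show the derived state '+' for IV, supporting them as a clade.
Most parsimonious ingroup topology: ((Acroina,(Microeus,Ichnellus)),((Neois,Aelensis),Haliellus)).
Acroina and Microeus share a more recent common ancestor with each other than either does with Aelensis, so Aelensis is the least closely related of the three.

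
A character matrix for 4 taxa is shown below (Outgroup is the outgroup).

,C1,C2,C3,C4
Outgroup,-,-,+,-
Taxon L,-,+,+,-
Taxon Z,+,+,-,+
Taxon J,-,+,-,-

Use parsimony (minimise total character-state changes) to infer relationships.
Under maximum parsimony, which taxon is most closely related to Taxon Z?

Taxon J

Character polarity is set by the outgroup: the derived state is whichever differs from the outgroup's state, so for C3 the derived state is '-', and for the remaining characters it is '+'.
C1 (derived state '+') is unique to Taxon Z (autapomorphy; uninformative for grouping).
C2 (derived state '+') is shared by all ingroup taxa — unites the whole ingroup.
C3 (derived state '-') is shared by Taxon J and Taxon Z — a synapomorphy uniting that clade.
C4 (derived state '+') is unique to Taxon Z (autapomorphy; uninformative for grouping).
Most parsimonious ingroup topology: (Taxon L,(Taxon Z,Taxon J)).
Taxon Z and Taxon J form a cherry on this tree, so they are sister taxa.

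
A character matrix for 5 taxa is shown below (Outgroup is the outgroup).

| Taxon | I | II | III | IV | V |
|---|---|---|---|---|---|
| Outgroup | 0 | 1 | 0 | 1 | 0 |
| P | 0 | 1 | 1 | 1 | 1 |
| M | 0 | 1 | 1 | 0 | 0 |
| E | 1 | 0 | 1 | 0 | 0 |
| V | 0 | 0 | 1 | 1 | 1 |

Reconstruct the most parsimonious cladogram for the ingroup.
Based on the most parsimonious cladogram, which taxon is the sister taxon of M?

E

Character polarity is set by the outgroup: the derived state is whichever differs from the outgroup's state, so for II, IV the derived state is '0', and for the remaining characters it is '1'.
I (derived state '1') is unique to E (autapomorphy; uninformative for grouping).
II groups E and V, which is incompatible with the clades supported by the remaining characters; treating it as convergent (homoplasy) costs fewer steps than any alternative tree.
All ingroup taxa share the derived state '1' for III; it defines the ingroup but does not resolve relationships within it.
Only E and M show the derived state '0' for IV, supporting them as a clade.
V (derived state '1') is shared by P and V — a synapomorphy uniting that clade.
Most parsimonious ingroup topology: ((P,V),(M,E)).
M and E form a cherry on this tree, so they are sister taxa.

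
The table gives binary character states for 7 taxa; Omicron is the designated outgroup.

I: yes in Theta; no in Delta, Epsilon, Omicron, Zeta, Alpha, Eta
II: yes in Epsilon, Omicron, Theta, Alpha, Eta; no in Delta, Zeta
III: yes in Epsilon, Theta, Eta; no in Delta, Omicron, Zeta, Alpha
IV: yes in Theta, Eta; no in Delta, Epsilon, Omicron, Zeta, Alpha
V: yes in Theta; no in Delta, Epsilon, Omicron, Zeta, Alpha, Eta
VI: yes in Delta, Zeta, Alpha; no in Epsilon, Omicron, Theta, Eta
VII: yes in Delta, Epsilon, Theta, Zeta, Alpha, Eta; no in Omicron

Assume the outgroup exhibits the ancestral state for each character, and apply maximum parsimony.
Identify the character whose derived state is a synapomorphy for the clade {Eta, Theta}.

IV

Character polarity is set by the outgroup: the derived state is whichever differs from the outgroup's state, so for II the derived state is 'no', and for the remaining characters it is 'yes'.
I: derived state 'yes' in Theta only — an autapomorphy, so it tells us nothing about relationships among taxa.
II (derived state 'no') is shared by Delta and Zeta — a synapomorphy uniting that clade.
III: derived state 'yes' in Epsilon, Eta, and Theta only — synapomorphy for {Epsilon, Eta, Theta}.
Only Eta and Theta show the derived state 'yes' for IV, supporting them as a clade.
V (derived state 'yes') is unique to Theta (autapomorphy; uninformative for grouping).
VI: derived state 'yes' in Alpha, Delta, and Zeta only — synapomorphy for {Alpha, Delta, Zeta}.
VII (derived state 'yes') is shared by all ingroup taxa — unites the whole ingroup.
Most parsimonious ingroup topology: (((Zeta,Delta),Alpha),((Theta,Eta),Epsilon)).
The clade {Eta, Theta} is supported by IV: its derived state 'yes' occurs in exactly those taxa and in no other taxon (including the outgroup).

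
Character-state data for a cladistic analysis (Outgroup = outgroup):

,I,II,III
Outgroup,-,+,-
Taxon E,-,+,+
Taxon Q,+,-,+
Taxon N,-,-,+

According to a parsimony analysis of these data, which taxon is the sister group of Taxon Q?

Taxon N

Character polarity is set by the outgroup: the derived state is whichever differs from the outgroup's state, so for II the derived state is '-', and for the remaining characters it is '+'.
I (derived state '+') is unique to Taxon Q (autapomorphy; uninformative for grouping).
II (derived state '-') is shared by Taxon N and Taxon Q — a synapomorphy uniting that clade.
All ingroup taxa share the derived state '+' for III; it defines the ingroup but does not resolve relationships within it.
Most parsimonious ingroup topology: (Taxon E,(Taxon Q,Taxon N)).
Taxon Q and Taxon N form a cherry on this tree, so they are sister taxa.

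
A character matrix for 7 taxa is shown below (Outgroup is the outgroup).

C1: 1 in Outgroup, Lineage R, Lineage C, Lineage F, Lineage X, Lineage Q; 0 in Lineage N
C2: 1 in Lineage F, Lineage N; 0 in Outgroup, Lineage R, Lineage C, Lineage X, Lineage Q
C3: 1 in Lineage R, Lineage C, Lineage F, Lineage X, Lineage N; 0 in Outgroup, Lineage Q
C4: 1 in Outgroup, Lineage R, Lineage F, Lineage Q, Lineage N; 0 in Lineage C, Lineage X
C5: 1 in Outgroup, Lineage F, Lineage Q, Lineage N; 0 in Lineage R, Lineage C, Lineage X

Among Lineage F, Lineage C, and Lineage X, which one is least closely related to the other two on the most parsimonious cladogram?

Lineage F

Character polarity is set by the outgroup: the derived state is whichever differs from the outgroup's state, so for C1, C4, C5 the derived state is '0', and for the remaining characters it is '1'.
C1: derived state '0' in Lineage N only — an autapomorphy, so it tells us nothing about relationships among taxa.
C2: derived state '1' in Lineage F and Lineage N only — synapomorphy for {Lineage F, Lineage N}.
C3 (derived state '1') is shared by Lineage C, Lineage F, Lineage N, Lineage R, and Lineage X — a synapomorphy uniting that clade.
Only Lineage C and Lineage X show the derived state '0' for C4, supporting them as a clade.
C5 (derived state '0') is shared by Lineage C, Lineage R, and Lineage X — a synapomorphy uniting that clade.
Most parsimonious ingroup topology: (((Lineage R,(Lineage C,Lineage X)),(Lineage F,Lineage N)),Lineage Q).
Lineage C and Lineage X share a more recent common ancestor with each other than either does with Lineage F, so Lineage F is the least closely related of the three.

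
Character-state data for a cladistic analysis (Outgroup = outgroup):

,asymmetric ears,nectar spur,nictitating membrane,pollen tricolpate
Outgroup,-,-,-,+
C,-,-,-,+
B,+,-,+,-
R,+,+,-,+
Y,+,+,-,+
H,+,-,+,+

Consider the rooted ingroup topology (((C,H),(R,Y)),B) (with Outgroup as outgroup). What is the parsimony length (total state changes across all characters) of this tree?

6

Map each character onto (((C,H),(R,Y)),B) (rooted by Outgroup) and count the minimum state changes it requires (Fitch parsimony):
asymmetric ears: 2; nectar spur: 1; nictitating membrane: 2; pollen tricolpate: 1.
Total tree length = 6.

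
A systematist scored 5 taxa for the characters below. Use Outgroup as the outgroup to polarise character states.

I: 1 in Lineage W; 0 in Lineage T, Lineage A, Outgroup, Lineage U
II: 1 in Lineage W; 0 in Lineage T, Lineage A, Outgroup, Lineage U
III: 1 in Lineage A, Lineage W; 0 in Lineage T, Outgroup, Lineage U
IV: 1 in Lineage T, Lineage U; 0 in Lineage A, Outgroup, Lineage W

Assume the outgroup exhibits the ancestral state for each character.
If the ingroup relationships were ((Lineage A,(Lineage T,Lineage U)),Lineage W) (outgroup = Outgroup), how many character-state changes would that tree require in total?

Map each character onto ((Lineage A,(Lineage T,Lineage U)),Lineage W) (rooted by Outgroup) and count the minimum state changes it requires (Fitch parsimony):
I: 1; II: 1; III: 2; IV: 1.
Total tree length = 5.

5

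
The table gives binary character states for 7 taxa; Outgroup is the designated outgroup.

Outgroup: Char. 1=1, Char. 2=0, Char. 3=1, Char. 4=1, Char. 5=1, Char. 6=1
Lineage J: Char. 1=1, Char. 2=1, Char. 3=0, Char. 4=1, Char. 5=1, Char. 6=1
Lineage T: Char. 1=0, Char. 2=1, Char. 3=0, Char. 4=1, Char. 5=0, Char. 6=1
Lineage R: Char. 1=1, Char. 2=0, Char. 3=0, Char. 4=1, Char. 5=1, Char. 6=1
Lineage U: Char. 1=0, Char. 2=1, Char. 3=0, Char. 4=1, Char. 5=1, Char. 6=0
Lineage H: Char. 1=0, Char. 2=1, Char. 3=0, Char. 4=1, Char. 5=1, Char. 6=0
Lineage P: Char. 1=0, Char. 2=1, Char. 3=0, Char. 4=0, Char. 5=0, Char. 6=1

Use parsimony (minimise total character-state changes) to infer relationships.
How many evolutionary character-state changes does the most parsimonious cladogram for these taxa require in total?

Character polarity is set by the outgroup: the derived state is whichever differs from the outgroup's state, so for Char. 1, Char. 3, Char. 4, Char. 5, Char. 6 the derived state is '0', and for the remaining characters it is '1'.
Char. 1: derived state '0' in Lineage H, Lineage P, Lineage T, and Lineage U only — synapomorphy for {Lineage H, Lineage P, Lineage T, Lineage U}.
Only Lineage H, Lineage J, Lineage P, Lineage T, and Lineage U show the derived state '1' for Char. 2, supporting them as a clade.
Char. 3 (derived state '0') is shared by all ingroup taxa — unites the whole ingroup.
Char. 4: derived state '0' in Lineage P only — an autapomorphy, so it tells us nothing about relationships among taxa.
Char. 5: derived state '0' in Lineage P and Lineage T only — synapomorphy for {Lineage P, Lineage T}.
Char. 6 (derived state '0') is shared by Lineage H and Lineage U — a synapomorphy uniting that clade.
Most parsimonious ingroup topology: ((Lineage J,((Lineage T,Lineage P),(Lineage U,Lineage H))),Lineage R).
Changes per character on this tree: Char. 1: 1; Char. 2: 1; Char. 3: 1; Char. 4: 1; Char. 5: 1; Char. 6: 1.
Total = 6.

6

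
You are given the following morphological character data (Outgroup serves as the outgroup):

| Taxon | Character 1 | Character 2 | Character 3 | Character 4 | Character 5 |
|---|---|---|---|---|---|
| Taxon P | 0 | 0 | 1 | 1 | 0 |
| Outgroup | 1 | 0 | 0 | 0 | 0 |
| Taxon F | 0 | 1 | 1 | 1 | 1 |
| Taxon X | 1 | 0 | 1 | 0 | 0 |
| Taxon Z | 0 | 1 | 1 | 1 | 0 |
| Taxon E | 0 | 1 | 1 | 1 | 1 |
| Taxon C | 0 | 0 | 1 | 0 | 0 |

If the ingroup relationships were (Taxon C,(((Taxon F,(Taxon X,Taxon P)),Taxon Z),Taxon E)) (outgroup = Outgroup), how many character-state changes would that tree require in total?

9

Map each character onto (Taxon C,(((Taxon F,(Taxon X,Taxon P)),Taxon Z),Taxon E)) (rooted by Outgroup) and count the minimum state changes it requires (Fitch parsimony):
Character 1: 2; Character 2: 2; Character 3: 1; Character 4: 2; Character 5: 2.
Total tree length = 9.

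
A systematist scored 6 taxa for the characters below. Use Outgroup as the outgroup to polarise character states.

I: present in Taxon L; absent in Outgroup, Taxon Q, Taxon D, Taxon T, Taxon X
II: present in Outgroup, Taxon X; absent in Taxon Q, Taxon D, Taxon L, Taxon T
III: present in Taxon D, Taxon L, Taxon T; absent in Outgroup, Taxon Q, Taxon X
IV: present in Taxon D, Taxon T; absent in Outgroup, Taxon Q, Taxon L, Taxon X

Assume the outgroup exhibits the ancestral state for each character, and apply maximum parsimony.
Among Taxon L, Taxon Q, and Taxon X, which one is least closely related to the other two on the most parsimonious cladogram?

Taxon X

Character polarity is set by the outgroup: the derived state is whichever differs from the outgroup's state, so for II the derived state is 'absent', and for the remaining characters it is 'present'.
I (derived state 'present') is unique to Taxon L (autapomorphy; uninformative for grouping).
Only Taxon D, Taxon L, Taxon Q, and Taxon T show the derived state 'absent' for II, supporting them as a clade.
Only Taxon D, Taxon L, and Taxon T show the derived state 'present' for III, supporting them as a clade.
Only Taxon D and Taxon T show the derived state 'present' for IV, supporting them as a clade.
Most parsimonious ingroup topology: ((Taxon Q,((Taxon D,Taxon T),Taxon L)),Taxon X).
Taxon L and Taxon Q share a more recent common ancestor with each other than either does with Taxon X, so Taxon X is the least closely related of the three.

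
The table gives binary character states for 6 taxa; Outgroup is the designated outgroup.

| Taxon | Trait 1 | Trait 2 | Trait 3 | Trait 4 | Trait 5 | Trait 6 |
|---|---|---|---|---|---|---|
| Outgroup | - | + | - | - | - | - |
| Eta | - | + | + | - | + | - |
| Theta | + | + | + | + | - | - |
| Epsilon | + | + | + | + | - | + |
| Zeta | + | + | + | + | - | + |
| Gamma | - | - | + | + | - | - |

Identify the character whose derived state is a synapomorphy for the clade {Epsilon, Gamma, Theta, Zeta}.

Character polarity is set by the outgroup: the derived state is whichever differs from the outgroup's state, so for Trait 2 the derived state is '-', and for the remaining characters it is '+'.
Trait 1 (derived state '+') is shared by Epsilon, Theta, and Zeta — a synapomorphy uniting that clade.
Trait 2 (derived state '-') is unique to Gamma (autapomorphy; uninformative for grouping).
Trait 3 (derived state '+') is shared by all ingroup taxa — unites the whole ingroup.
Trait 4 (derived state '+') is shared by Epsilon, Gamma, Theta, and Zeta — a synapomorphy uniting that clade.
Trait 5 (derived state '+') is unique to Eta (autapomorphy; uninformative for grouping).
Trait 6 (derived state '+') is shared by Epsilon and Zeta — a synapomorphy uniting that clade.
Most parsimonious ingroup topology: (Eta,((Theta,(Epsilon,Zeta)),Gamma)).
The clade {Epsilon, Gamma, Theta, Zeta} is supported by Trait 4: its derived state '+' occurs in exactly those taxa and in no other taxon (including the outgroup).

Trait 4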